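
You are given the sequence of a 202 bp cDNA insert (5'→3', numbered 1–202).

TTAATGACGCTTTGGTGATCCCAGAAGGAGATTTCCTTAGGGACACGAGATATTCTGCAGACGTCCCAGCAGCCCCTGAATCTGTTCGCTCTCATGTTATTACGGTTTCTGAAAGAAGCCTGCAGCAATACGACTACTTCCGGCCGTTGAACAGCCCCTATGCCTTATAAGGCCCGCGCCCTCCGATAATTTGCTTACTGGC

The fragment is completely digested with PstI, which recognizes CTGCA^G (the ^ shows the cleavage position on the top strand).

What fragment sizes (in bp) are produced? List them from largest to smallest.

PstI sites (CTGCAG) start at positions 55, 120.
PstI cuts after base 5 of each site (before the last base), so after positions 59, 124.
Linear molecule, 2 cuts → 3 fragments:
  1–59 → 59 bp
  60–124 → 65 bp
  125–202 → 78 bp
Sorted largest to smallest: 78, 65, 59 bp.

78, 65, 59 bp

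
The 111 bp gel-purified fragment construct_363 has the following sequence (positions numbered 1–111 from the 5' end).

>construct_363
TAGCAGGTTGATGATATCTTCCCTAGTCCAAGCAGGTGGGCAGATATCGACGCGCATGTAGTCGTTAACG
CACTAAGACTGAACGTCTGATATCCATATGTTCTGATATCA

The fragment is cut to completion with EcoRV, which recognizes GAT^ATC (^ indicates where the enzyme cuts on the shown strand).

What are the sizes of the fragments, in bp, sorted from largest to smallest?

EcoRV sites (GATATC) start at positions 13, 43, 89, 105.
EcoRV cuts after base 3 of each site, so after positions 15, 45, 91, 107.
Linear molecule, 4 cuts → 5 fragments:
  1–15 → 15 bp
  16–45 → 30 bp
  46–91 → 46 bp
  92–107 → 16 bp
  108–111 → 4 bp
Sorted largest to smallest: 46, 30, 16, 15, 4 bp.

46, 30, 16, 15, 4 bp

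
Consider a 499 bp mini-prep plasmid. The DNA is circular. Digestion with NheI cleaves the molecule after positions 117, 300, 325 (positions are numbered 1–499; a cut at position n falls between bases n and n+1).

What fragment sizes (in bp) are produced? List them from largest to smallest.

291, 183, 25 bp

Circular molecule, 3 cuts → 3 fragments:
  300 − 117 = 183 bp
  325 − 300 = 25 bp
  wrap: 499 − 325 + 117 = 291 bp
Sorted largest to smallest: 291, 183, 25 bp.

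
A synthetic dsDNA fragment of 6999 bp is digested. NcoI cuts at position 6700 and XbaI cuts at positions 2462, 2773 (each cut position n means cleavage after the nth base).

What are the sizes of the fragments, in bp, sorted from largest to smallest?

3927, 2462, 311, 299 bp

Combined cut positions (sorted): 2462, 2773, 6700.
Linear molecule, 3 cuts → 4 fragments:
  2462 − 0 = 2462 bp
  2773 − 2462 = 311 bp
  6700 − 2773 = 3927 bp
  6999 − 6700 = 299 bp
Sorted largest to smallest: 3927, 2462, 311, 299 bp.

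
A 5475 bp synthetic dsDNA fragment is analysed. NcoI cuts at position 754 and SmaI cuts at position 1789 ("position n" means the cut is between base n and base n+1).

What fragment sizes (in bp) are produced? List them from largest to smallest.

Combined cut positions (sorted): 754, 1789.
Linear molecule, 2 cuts → 3 fragments:
  754 − 0 = 754 bp
  1789 − 754 = 1035 bp
  5475 − 1789 = 3686 bp
Sorted largest to smallest: 3686, 1035, 754 bp.

3686, 1035, 754 bp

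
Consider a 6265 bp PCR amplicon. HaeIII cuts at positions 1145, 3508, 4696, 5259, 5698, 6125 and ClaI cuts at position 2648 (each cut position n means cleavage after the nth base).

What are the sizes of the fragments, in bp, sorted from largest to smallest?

Combined cut positions (sorted): 1145, 2648, 3508, 4696, 5259, 5698, 6125.
Linear molecule, 7 cuts → 8 fragments:
  1145 − 0 = 1145 bp
  2648 − 1145 = 1503 bp
  3508 − 2648 = 860 bp
  4696 − 3508 = 1188 bp
  5259 − 4696 = 563 bp
  5698 − 5259 = 439 bp
  6125 − 5698 = 427 bp
  6265 − 6125 = 140 bp
Sorted largest to smallest: 1503, 1188, 1145, 860, 563, 439, 427, 140 bp.

1503, 1188, 1145, 860, 563, 439, 427, 140 bp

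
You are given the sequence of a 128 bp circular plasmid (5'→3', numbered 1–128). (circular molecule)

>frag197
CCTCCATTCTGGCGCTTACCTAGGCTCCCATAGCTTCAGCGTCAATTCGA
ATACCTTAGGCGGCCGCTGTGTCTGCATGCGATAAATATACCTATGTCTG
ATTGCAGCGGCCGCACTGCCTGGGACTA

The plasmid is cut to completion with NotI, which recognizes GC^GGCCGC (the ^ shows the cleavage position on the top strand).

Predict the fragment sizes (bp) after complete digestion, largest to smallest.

NotI sites (GCGGCCGC) start at positions 60, 107.
NotI cuts after base 2 of each site, so after positions 61, 108.
Circular molecule, 2 cuts → 2 fragments:
  62–108 → 47 bp
  109–128 then 1–61 → 20 + 61 = 81 bp
Sorted largest to smallest: 81, 47 bp.

81, 47 bp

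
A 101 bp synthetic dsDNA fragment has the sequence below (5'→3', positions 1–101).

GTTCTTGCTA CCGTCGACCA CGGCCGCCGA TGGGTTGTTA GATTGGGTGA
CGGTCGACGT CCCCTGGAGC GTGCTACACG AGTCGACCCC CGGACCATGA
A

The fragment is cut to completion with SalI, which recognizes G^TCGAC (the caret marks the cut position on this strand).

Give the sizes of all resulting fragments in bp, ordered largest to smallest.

SalI sites (GTCGAC) start at positions 13, 53, 82.
SalI cuts after the first base of each site, so after positions 13, 53, 82.
Linear molecule, 3 cuts → 4 fragments:
  1–13 → 13 bp
  14–53 → 40 bp
  54–82 → 29 bp
  83–101 → 19 bp
Sorted largest to smallest: 40, 29, 19, 13 bp.

40, 29, 19, 13 bp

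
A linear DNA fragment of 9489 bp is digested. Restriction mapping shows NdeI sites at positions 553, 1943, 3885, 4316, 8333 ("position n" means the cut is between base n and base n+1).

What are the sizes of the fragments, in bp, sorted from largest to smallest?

Linear molecule, 5 cuts → 6 fragments:
  553 − 0 = 553 bp
  1943 − 553 = 1390 bp
  3885 − 1943 = 1942 bp
  4316 − 3885 = 431 bp
  8333 − 4316 = 4017 bp
  9489 − 8333 = 1156 bp
Sorted largest to smallest: 4017, 1942, 1390, 1156, 553, 431 bp.

4017, 1942, 1390, 1156, 553, 431 bp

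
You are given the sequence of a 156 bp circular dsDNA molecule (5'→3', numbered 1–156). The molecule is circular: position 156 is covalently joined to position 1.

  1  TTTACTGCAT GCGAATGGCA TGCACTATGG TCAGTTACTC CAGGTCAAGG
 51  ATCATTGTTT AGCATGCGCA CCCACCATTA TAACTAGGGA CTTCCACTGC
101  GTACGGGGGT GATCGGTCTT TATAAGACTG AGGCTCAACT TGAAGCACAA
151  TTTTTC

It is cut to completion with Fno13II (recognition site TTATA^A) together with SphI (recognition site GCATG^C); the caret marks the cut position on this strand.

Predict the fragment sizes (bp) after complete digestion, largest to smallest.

44, 43, 42, 16, 11 bp

Fno13II sites (TTATAA) start at positions 78, 120.
Fno13II cuts after base 5 of each site (before the last base), so after positions 82, 124.
SphI sites (GCATGC) start at positions 7, 18, 62.
SphI cuts after base 5 of each site (before the last base), so after positions 11, 22, 66.
Combined cut positions: 11, 22, 66, 82, 124.
Circular molecule, 5 cuts → 5 fragments:
  12–22 → 11 bp
  23–66 → 44 bp
  67–82 → 16 bp
  83–124 → 42 bp
  125–156 then 1–11 → 32 + 11 = 43 bp
Sorted largest to smallest: 44, 43, 42, 16, 11 bp.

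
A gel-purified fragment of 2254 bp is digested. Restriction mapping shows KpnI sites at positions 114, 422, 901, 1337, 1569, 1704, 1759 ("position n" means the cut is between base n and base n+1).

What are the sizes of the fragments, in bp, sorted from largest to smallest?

Linear molecule, 7 cuts → 8 fragments:
  114 − 0 = 114 bp
  422 − 114 = 308 bp
  901 − 422 = 479 bp
  1337 − 901 = 436 bp
  1569 − 1337 = 232 bp
  1704 − 1569 = 135 bp
  1759 − 1704 = 55 bp
  2254 − 1759 = 495 bp
Sorted largest to smallest: 495, 479, 436, 308, 232, 135, 114, 55 bp.

495, 479, 436, 308, 232, 135, 114, 55 bp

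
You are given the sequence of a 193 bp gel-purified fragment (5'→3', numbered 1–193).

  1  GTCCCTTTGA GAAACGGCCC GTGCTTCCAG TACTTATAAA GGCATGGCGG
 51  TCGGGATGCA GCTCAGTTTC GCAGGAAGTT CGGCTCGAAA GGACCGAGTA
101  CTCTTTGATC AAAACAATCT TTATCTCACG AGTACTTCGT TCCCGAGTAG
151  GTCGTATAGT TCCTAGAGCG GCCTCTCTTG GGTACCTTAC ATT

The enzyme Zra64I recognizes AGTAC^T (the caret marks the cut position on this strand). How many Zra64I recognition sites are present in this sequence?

3

AGTACT occurs starting at positions 29, 97, 131.
Zra64I cuts at 3 sites.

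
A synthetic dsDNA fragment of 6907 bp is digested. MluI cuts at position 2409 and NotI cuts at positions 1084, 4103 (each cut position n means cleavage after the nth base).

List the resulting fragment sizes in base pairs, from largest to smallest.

2804, 1694, 1325, 1084 bp

Combined cut positions (sorted): 1084, 2409, 4103.
Linear molecule, 3 cuts → 4 fragments:
  1084 − 0 = 1084 bp
  2409 − 1084 = 1325 bp
  4103 − 2409 = 1694 bp
  6907 − 4103 = 2804 bp
Sorted largest to smallest: 2804, 1694, 1325, 1084 bp.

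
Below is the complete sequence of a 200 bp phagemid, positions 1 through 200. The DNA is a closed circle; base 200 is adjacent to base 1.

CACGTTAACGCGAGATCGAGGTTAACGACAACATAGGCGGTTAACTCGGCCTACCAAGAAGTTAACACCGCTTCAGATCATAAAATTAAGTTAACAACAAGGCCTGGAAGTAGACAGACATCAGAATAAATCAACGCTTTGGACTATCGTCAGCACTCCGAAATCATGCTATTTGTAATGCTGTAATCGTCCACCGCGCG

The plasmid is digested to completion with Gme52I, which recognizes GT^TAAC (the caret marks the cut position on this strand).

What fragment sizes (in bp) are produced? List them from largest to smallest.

114, 29, 21, 19, 17 bp

Gme52I sites (GTTAAC) start at positions 4, 21, 40, 61, 90.
Gme52I cuts after base 2 of each site, so after positions 5, 22, 41, 62, 91.
Circular molecule, 5 cuts → 5 fragments:
  6–22 → 17 bp
  23–41 → 19 bp
  42–62 → 21 bp
  63–91 → 29 bp
  92–200 then 1–5 → 109 + 5 = 114 bp
Sorted largest to smallest: 114, 29, 21, 19, 17 bp.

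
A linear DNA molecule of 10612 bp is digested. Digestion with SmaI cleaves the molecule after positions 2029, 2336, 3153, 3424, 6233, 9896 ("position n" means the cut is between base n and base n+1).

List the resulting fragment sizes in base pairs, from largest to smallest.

3663, 2809, 2029, 817, 716, 307, 271 bp

Linear molecule, 6 cuts → 7 fragments:
  2029 − 0 = 2029 bp
  2336 − 2029 = 307 bp
  3153 − 2336 = 817 bp
  3424 − 3153 = 271 bp
  6233 − 3424 = 2809 bp
  9896 − 6233 = 3663 bp
  10612 − 9896 = 716 bp
Sorted largest to smallest: 3663, 2809, 2029, 817, 716, 307, 271 bp.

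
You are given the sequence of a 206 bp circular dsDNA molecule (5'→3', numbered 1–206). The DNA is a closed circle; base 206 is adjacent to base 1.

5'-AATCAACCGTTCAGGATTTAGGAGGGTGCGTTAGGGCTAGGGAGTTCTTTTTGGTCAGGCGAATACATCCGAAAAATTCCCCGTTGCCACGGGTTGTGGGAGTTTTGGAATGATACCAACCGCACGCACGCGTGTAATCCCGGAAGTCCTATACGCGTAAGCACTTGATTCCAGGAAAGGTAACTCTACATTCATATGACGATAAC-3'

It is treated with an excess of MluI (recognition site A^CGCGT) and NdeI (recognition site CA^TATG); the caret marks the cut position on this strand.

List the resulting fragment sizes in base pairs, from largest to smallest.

MluI sites (ACGCGT) start at positions 128, 153.
MluI cuts after the first base of each site, so after positions 128, 153.
The NdeI site (CATATG) starts at position 193.
NdeI cuts after base 2 of each site, so after position 194.
Combined cut positions: 128, 153, 194.
Circular molecule, 3 cuts → 3 fragments:
  129–153 → 25 bp
  154–194 → 41 bp
  195–206 then 1–128 → 12 + 128 = 140 bp
Sorted largest to smallest: 140, 41, 25 bp.

140, 41, 25 bp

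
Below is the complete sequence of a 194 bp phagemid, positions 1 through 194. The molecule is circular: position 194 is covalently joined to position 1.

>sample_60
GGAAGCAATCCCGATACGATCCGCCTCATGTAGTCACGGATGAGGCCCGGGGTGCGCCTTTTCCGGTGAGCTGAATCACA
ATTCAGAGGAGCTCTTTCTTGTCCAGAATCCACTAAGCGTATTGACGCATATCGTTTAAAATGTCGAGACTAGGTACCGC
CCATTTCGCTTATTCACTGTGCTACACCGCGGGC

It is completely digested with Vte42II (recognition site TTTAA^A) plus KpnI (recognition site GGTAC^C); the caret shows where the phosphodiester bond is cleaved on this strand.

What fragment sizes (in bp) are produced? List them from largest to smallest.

176, 18 bp

The Vte42II site (TTTAAA) starts at position 135.
Vte42II cuts after base 5 of each site (before the last base), so after position 139.
The KpnI site (GGTACC) starts at position 153.
KpnI cuts after base 5 of each site (before the last base), so after position 157.
Combined cut positions: 139, 157.
Circular molecule, 2 cuts → 2 fragments:
  140–157 → 18 bp
  158–194 then 1–139 → 37 + 139 = 176 bp
Sorted largest to smallest: 176, 18 bp.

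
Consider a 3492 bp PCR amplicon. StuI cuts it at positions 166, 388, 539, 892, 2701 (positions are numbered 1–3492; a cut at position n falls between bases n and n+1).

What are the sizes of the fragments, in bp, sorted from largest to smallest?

Linear molecule, 5 cuts → 6 fragments:
  166 − 0 = 166 bp
  388 − 166 = 222 bp
  539 − 388 = 151 bp
  892 − 539 = 353 bp
  2701 − 892 = 1809 bp
  3492 − 2701 = 791 bp
Sorted largest to smallest: 1809, 791, 353, 222, 166, 151 bp.

1809, 791, 353, 222, 166, 151 bp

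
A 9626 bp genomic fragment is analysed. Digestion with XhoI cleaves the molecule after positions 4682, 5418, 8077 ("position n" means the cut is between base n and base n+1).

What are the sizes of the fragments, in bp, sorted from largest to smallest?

4682, 2659, 1549, 736 bp

Linear molecule, 3 cuts → 4 fragments:
  4682 − 0 = 4682 bp
  5418 − 4682 = 736 bp
  8077 − 5418 = 2659 bp
  9626 − 8077 = 1549 bp
Sorted largest to smallest: 4682, 2659, 1549, 736 bp.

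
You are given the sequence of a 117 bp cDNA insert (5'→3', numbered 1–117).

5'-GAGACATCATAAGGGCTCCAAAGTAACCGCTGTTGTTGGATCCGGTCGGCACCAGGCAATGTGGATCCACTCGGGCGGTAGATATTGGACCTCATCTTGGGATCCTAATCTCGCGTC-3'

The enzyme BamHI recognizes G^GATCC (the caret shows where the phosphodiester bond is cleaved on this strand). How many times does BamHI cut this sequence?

GGATCC occurs starting at positions 38, 63, 100.
BamHI cuts at 3 sites.

3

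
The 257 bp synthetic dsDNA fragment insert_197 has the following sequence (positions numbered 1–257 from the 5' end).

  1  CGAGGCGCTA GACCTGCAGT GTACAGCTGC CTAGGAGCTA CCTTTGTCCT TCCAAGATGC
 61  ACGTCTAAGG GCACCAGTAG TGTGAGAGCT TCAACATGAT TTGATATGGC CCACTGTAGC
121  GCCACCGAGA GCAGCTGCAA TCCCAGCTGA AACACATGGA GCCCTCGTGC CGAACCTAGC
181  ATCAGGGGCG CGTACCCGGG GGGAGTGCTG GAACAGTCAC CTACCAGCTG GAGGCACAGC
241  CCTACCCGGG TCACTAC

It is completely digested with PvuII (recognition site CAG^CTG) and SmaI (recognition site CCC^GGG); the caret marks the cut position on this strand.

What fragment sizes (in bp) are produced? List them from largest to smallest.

108, 51, 30, 26, 20, 12, 10 bp

PvuII sites (CAGCTG) start at positions 24, 132, 144, 225.
PvuII cuts after base 3 of each site, so after positions 26, 134, 146, 227.
SmaI sites (CCCGGG) start at positions 195, 245.
SmaI cuts after base 3 of each site, so after positions 197, 247.
Combined cut positions: 26, 134, 146, 197, 227, 247.
Linear molecule, 6 cuts → 7 fragments:
  1–26 → 26 bp
  27–134 → 108 bp
  135–146 → 12 bp
  147–197 → 51 bp
  198–227 → 30 bp
  228–247 → 20 bp
  248–257 → 10 bp
Sorted largest to smallest: 108, 51, 30, 26, 20, 12, 10 bp.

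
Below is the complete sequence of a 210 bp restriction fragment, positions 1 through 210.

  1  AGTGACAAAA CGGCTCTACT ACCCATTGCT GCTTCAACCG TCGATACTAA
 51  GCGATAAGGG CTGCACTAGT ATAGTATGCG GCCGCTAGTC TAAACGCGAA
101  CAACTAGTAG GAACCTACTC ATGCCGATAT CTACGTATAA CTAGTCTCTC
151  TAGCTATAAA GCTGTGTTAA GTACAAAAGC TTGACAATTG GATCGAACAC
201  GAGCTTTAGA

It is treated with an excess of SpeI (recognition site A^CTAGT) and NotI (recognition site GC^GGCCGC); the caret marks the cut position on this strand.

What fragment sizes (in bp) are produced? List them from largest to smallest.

SpeI sites (ACTAGT) start at positions 65, 103, 140.
SpeI cuts after the first base of each site, so after positions 65, 103, 140.
The NotI site (GCGGCCGC) starts at position 78.
NotI cuts after base 2 of each site, so after position 79.
Combined cut positions: 65, 79, 103, 140.
Linear molecule, 4 cuts → 5 fragments:
  1–65 → 65 bp
  66–79 → 14 bp
  80–103 → 24 bp
  104–140 → 37 bp
  141–210 → 70 bp
Sorted largest to smallest: 70, 65, 37, 24, 14 bp.

70, 65, 37, 24, 14 bp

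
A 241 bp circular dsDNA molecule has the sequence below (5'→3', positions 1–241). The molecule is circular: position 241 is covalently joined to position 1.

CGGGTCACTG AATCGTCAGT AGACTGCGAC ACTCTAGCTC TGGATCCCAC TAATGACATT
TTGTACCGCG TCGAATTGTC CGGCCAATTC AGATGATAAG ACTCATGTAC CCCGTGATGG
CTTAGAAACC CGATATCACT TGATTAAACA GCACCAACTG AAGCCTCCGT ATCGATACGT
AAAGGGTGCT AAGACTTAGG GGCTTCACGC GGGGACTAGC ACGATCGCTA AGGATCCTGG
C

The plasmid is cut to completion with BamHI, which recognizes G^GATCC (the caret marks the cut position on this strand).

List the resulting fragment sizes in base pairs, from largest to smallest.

BamHI sites (GGATCC) start at positions 42, 232.
BamHI cuts after the first base of each site, so after positions 42, 232.
Circular molecule, 2 cuts → 2 fragments:
  43–232 → 190 bp
  233–241 then 1–42 → 9 + 42 = 51 bp
Sorted largest to smallest: 190, 51 bp.

190, 51 bp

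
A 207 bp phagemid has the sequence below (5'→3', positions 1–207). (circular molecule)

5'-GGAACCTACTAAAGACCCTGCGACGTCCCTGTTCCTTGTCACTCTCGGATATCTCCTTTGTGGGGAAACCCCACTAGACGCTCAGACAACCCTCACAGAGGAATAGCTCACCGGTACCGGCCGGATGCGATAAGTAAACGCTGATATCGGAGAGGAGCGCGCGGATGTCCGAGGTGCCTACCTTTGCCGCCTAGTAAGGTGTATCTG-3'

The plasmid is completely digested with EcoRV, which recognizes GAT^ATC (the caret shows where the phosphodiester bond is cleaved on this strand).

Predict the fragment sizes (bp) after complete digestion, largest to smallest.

112, 95 bp

EcoRV sites (GATATC) start at positions 48, 143.
EcoRV cuts after base 3 of each site, so after positions 50, 145.
Circular molecule, 2 cuts → 2 fragments:
  51–145 → 95 bp
  146–207 then 1–50 → 62 + 50 = 112 bp
Sorted largest to smallest: 112, 95 bp.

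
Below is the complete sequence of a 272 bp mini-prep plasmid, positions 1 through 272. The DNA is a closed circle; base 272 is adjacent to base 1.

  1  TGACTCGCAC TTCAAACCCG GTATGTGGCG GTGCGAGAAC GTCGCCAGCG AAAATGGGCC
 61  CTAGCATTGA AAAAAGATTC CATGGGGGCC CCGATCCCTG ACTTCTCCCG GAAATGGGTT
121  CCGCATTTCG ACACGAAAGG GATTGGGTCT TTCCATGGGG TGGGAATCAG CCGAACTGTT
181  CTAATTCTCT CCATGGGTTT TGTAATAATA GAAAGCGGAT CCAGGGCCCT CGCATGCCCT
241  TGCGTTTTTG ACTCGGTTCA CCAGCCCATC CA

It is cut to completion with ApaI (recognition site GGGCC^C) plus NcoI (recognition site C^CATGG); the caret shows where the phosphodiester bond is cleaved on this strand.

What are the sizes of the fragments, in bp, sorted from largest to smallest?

104, 63, 38, 37, 20, 10 bp

ApaI sites (GGGCCC) start at positions 56, 86, 224.
ApaI cuts after base 5 of each site (before the last base), so after positions 60, 90, 228.
NcoI sites (CCATGG) start at positions 80, 153, 191.
NcoI cuts after the first base of each site, so after positions 80, 153, 191.
Combined cut positions: 60, 80, 90, 153, 191, 228.
Circular molecule, 6 cuts → 6 fragments:
  61–80 → 20 bp
  81–90 → 10 bp
  91–153 → 63 bp
  154–191 → 38 bp
  192–228 → 37 bp
  229–272 then 1–60 → 44 + 60 = 104 bp
Sorted largest to smallest: 104, 63, 38, 37, 20, 10 bp.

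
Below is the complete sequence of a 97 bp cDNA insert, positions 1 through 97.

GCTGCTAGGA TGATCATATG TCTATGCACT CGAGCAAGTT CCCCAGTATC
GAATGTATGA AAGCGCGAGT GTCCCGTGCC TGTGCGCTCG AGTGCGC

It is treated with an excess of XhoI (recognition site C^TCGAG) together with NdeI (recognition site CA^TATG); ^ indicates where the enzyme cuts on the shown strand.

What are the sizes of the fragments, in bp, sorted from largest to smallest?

XhoI sites (CTCGAG) start at positions 29, 87.
XhoI cuts after the first base of each site, so after positions 29, 87.
The NdeI site (CATATG) starts at position 15.
NdeI cuts after base 2 of each site, so after position 16.
Combined cut positions: 16, 29, 87.
Linear molecule, 3 cuts → 4 fragments:
  1–16 → 16 bp
  17–29 → 13 bp
  30–87 → 58 bp
  88–97 → 10 bp
Sorted largest to smallest: 58, 16, 13, 10 bp.

58, 16, 13, 10 bp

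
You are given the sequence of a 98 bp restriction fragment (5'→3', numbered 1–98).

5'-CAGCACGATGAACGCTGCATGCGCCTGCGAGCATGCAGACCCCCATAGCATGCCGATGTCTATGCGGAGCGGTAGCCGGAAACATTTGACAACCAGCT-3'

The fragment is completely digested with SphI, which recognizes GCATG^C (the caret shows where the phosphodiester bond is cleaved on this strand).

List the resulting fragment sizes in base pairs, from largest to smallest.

46, 21, 17, 14 bp

SphI sites (GCATGC) start at positions 17, 31, 48.
SphI cuts after base 5 of each site (before the last base), so after positions 21, 35, 52.
Linear molecule, 3 cuts → 4 fragments:
  1–21 → 21 bp
  22–35 → 14 bp
  36–52 → 17 bp
  53–98 → 46 bp
Sorted largest to smallest: 46, 21, 17, 14 bp.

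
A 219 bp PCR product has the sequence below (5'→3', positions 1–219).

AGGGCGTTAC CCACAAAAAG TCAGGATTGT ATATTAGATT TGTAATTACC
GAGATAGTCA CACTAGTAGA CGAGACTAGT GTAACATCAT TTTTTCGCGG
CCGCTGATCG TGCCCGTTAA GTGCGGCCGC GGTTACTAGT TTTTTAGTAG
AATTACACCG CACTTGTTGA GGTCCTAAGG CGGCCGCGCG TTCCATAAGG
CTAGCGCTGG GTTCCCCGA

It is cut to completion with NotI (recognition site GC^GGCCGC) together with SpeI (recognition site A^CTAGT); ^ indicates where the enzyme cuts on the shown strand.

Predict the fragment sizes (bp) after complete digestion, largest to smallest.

NotI sites (GCGGCCGC) start at positions 97, 123, 180.
NotI cuts after base 2 of each site, so after positions 98, 124, 181.
SpeI sites (ACTAGT) start at positions 62, 75, 135.
SpeI cuts after the first base of each site, so after positions 62, 75, 135.
Combined cut positions: 62, 75, 98, 124, 135, 181.
Linear molecule, 6 cuts → 7 fragments:
  1–62 → 62 bp
  63–75 → 13 bp
  76–98 → 23 bp
  99–124 → 26 bp
  125–135 → 11 bp
  136–181 → 46 bp
  182–219 → 38 bp
Sorted largest to smallest: 62, 46, 38, 26, 23, 13, 11 bp.

62, 46, 38, 26, 23, 13, 11 bp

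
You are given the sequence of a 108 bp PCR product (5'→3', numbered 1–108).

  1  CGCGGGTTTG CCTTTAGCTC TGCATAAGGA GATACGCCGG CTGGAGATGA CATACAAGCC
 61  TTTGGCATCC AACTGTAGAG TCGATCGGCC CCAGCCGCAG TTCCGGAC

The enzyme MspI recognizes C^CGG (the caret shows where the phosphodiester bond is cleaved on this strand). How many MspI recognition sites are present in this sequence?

CCGG occurs starting at positions 37, 103.
MspI cuts at 2 sites.

2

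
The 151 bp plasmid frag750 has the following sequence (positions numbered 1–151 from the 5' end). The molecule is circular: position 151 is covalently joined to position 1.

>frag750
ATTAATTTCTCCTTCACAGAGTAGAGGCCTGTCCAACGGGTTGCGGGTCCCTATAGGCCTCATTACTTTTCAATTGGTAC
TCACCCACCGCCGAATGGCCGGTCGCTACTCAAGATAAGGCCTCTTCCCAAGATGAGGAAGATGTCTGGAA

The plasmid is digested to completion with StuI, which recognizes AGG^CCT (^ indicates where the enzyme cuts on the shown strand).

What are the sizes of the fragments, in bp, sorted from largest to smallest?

StuI sites (AGGCCT) start at positions 25, 55, 118.
StuI cuts after base 3 of each site, so after positions 27, 57, 120.
Circular molecule, 3 cuts → 3 fragments:
  28–57 → 30 bp
  58–120 → 63 bp
  121–151 then 1–27 → 31 + 27 = 58 bp
Sorted largest to smallest: 63, 58, 30 bp.

63, 58, 30 bp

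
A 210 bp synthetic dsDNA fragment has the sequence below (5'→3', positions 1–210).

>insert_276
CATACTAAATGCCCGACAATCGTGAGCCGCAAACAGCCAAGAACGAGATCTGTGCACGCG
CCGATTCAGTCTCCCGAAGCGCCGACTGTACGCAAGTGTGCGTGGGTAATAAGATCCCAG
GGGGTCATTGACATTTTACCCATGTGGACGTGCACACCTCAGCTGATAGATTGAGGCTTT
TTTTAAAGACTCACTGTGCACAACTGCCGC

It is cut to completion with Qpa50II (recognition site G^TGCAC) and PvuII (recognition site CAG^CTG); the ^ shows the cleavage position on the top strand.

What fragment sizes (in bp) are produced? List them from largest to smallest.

98, 52, 34, 14, 12 bp

Qpa50II sites (GTGCAC) start at positions 52, 150, 196.
Qpa50II cuts after the first base of each site, so after positions 52, 150, 196.
The PvuII site (CAGCTG) starts at position 160.
PvuII cuts after base 3 of each site, so after position 162.
Combined cut positions: 52, 150, 162, 196.
Linear molecule, 4 cuts → 5 fragments:
  1–52 → 52 bp
  53–150 → 98 bp
  151–162 → 12 bp
  163–196 → 34 bp
  197–210 → 14 bp
Sorted largest to smallest: 98, 52, 34, 14, 12 bp.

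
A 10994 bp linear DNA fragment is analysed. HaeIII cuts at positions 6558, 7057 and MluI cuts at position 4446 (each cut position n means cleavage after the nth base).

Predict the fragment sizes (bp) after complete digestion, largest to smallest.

4446, 3937, 2112, 499 bp

Combined cut positions (sorted): 4446, 6558, 7057.
Linear molecule, 3 cuts → 4 fragments:
  4446 − 0 = 4446 bp
  6558 − 4446 = 2112 bp
  7057 − 6558 = 499 bp
  10994 − 7057 = 3937 bp
Sorted largest to smallest: 4446, 3937, 2112, 499 bp.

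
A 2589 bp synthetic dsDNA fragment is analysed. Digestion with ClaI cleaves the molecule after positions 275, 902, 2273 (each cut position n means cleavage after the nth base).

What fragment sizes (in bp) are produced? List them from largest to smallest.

Linear molecule, 3 cuts → 4 fragments:
  275 − 0 = 275 bp
  902 − 275 = 627 bp
  2273 − 902 = 1371 bp
  2589 − 2273 = 316 bp
Sorted largest to smallest: 1371, 627, 316, 275 bp.

1371, 627, 316, 275 bp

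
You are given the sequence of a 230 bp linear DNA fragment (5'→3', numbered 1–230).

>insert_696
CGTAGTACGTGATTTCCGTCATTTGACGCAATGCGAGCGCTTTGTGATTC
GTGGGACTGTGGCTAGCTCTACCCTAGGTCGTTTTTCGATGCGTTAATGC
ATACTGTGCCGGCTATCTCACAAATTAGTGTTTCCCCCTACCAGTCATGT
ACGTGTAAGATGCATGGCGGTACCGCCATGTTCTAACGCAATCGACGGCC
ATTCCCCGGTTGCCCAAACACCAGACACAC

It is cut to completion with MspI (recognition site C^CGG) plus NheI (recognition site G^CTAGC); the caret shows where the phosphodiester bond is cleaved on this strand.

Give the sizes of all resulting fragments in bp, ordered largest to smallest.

97, 62, 47, 24 bp

MspI sites (CCGG) start at positions 109, 206.
MspI cuts after the first base of each site, so after positions 109, 206.
The NheI site (GCTAGC) starts at position 62.
NheI cuts after the first base of each site, so after position 62.
Combined cut positions: 62, 109, 206.
Linear molecule, 3 cuts → 4 fragments:
  1–62 → 62 bp
  63–109 → 47 bp
  110–206 → 97 bp
  207–230 → 24 bp
Sorted largest to smallest: 97, 62, 47, 24 bp.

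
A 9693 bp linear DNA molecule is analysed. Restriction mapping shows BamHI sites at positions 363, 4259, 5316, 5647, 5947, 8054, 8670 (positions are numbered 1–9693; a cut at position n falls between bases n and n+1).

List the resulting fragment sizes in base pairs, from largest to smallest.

3896, 2107, 1057, 1023, 616, 363, 331, 300 bp

Linear molecule, 7 cuts → 8 fragments:
  363 − 0 = 363 bp
  4259 − 363 = 3896 bp
  5316 − 4259 = 1057 bp
  5647 − 5316 = 331 bp
  5947 − 5647 = 300 bp
  8054 − 5947 = 2107 bp
  8670 − 8054 = 616 bp
  9693 − 8670 = 1023 bp
Sorted largest to smallest: 3896, 2107, 1057, 1023, 616, 363, 331, 300 bp.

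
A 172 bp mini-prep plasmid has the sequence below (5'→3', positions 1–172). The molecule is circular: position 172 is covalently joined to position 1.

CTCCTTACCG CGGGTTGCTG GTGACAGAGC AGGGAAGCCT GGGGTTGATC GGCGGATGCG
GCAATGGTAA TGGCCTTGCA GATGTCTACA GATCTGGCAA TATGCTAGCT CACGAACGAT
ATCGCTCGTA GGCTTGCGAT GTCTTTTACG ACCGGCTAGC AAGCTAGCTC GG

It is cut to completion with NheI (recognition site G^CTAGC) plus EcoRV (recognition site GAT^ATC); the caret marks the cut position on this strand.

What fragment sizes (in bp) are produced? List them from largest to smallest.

NheI sites (GCTAGC) start at positions 104, 155, 163.
NheI cuts after the first base of each site, so after positions 104, 155, 163.
The EcoRV site (GATATC) starts at position 118.
EcoRV cuts after base 3 of each site, so after position 120.
Combined cut positions: 104, 120, 155, 163.
Circular molecule, 4 cuts → 4 fragments:
  105–120 → 16 bp
  121–155 → 35 bp
  156–163 → 8 bp
  164–172 then 1–104 → 9 + 104 = 113 bp
Sorted largest to smallest: 113, 35, 16, 8 bp.

113, 35, 16, 8 bp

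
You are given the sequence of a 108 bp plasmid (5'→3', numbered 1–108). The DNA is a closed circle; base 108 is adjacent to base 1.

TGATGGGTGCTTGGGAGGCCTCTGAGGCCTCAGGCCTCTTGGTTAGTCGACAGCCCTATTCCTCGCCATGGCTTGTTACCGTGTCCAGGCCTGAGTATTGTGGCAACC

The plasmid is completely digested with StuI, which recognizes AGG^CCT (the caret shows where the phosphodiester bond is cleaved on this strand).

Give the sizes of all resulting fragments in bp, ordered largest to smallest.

StuI sites (AGGCCT) start at positions 16, 25, 32, 87.
StuI cuts after base 3 of each site, so after positions 18, 27, 34, 89.
Circular molecule, 4 cuts → 4 fragments:
  19–27 → 9 bp
  28–34 → 7 bp
  35–89 → 55 bp
  90–108 then 1–18 → 19 + 18 = 37 bp
Sorted largest to smallest: 55, 37, 9, 7 bp.

55, 37, 9, 7 bp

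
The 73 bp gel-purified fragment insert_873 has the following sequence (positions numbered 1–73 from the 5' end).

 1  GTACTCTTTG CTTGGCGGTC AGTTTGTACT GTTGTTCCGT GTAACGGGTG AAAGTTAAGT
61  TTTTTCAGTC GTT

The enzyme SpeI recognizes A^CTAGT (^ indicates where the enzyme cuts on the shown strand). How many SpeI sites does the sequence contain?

No occurrence of ACTAGT is present in the sequence.
SpeI does not cut: 0 sites.

0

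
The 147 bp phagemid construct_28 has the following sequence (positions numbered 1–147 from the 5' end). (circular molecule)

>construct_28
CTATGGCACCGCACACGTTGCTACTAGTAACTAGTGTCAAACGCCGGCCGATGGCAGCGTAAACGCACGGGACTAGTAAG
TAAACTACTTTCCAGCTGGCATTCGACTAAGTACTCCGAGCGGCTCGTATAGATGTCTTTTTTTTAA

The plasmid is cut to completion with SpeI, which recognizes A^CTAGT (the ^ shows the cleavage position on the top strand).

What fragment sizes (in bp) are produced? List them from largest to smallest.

SpeI sites (ACTAGT) start at positions 23, 30, 72.
SpeI cuts after the first base of each site, so after positions 23, 30, 72.
Circular molecule, 3 cuts → 3 fragments:
  24–30 → 7 bp
  31–72 → 42 bp
  73–147 then 1–23 → 75 + 23 = 98 bp
Sorted largest to smallest: 98, 42, 7 bp.

98, 42, 7 bp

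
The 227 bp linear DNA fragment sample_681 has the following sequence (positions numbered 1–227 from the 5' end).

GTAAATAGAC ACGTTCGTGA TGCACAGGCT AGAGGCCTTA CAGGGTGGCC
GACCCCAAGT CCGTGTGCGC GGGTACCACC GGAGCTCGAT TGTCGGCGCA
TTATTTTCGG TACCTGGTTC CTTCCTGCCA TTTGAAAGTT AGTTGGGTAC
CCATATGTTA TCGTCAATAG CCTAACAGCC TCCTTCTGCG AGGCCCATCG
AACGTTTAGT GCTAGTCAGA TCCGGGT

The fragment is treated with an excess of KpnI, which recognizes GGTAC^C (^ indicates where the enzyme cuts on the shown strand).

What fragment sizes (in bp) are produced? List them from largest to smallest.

77, 76, 37, 37 bp

KpnI sites (GGTACC) start at positions 72, 109, 146.
KpnI cuts after base 5 of each site (before the last base), so after positions 76, 113, 150.
Linear molecule, 3 cuts → 4 fragments:
  1–76 → 76 bp
  77–113 → 37 bp
  114–150 → 37 bp
  151–227 → 77 bp
Sorted largest to smallest: 77, 76, 37, 37 bp.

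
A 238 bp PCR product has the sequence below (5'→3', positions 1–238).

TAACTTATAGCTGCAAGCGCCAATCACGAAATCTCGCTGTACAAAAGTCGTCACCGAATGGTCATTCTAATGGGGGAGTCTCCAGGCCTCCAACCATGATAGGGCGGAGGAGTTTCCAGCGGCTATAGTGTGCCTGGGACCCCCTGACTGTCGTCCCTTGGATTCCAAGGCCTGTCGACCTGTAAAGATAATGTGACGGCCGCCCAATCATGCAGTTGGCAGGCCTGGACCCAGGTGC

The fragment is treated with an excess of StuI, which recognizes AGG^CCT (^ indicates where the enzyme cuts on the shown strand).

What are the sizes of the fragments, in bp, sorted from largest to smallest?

StuI sites (AGGCCT) start at positions 84, 168, 221.
StuI cuts after base 3 of each site, so after positions 86, 170, 223.
Linear molecule, 3 cuts → 4 fragments:
  1–86 → 86 bp
  87–170 → 84 bp
  171–223 → 53 bp
  224–238 → 15 bp
Sorted largest to smallest: 86, 84, 53, 15 bp.

86, 84, 53, 15 bp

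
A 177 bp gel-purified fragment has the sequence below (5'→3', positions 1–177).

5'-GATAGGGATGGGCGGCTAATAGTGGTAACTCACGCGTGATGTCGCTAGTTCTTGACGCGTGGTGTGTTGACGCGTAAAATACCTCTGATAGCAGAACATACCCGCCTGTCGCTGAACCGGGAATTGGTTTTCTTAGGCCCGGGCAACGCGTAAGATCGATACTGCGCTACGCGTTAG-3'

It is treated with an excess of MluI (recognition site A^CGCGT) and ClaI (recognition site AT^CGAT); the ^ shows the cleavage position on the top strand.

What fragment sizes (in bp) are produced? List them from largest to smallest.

76, 32, 23, 15, 13, 10, 8 bp

MluI sites (ACGCGT) start at positions 32, 55, 70, 146, 169.
MluI cuts after the first base of each site, so after positions 32, 55, 70, 146, 169.
The ClaI site (ATCGAT) starts at position 155.
ClaI cuts after base 2 of each site, so after position 156.
Combined cut positions: 32, 55, 70, 146, 156, 169.
Linear molecule, 6 cuts → 7 fragments:
  1–32 → 32 bp
  33–55 → 23 bp
  56–70 → 15 bp
  71–146 → 76 bp
  147–156 → 10 bp
  157–169 → 13 bp
  170–177 → 8 bp
Sorted largest to smallest: 76, 32, 23, 15, 13, 10, 8 bp.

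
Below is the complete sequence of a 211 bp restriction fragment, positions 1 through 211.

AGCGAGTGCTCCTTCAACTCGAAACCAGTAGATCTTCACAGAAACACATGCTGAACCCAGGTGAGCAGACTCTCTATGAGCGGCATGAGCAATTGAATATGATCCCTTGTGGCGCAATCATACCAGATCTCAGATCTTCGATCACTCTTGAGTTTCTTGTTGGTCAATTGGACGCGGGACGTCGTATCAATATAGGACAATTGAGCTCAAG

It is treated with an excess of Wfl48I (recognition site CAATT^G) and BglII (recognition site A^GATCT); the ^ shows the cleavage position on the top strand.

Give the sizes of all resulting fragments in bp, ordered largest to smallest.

Wfl48I sites (CAATTG) start at positions 90, 165, 198.
Wfl48I cuts after base 5 of each site (before the last base), so after positions 94, 169, 202.
BglII sites (AGATCT) start at positions 30, 125, 132.
BglII cuts after the first base of each site, so after positions 30, 125, 132.
Combined cut positions: 30, 94, 125, 132, 169, 202.
Linear molecule, 6 cuts → 7 fragments:
  1–30 → 30 bp
  31–94 → 64 bp
  95–125 → 31 bp
  126–132 → 7 bp
  133–169 → 37 bp
  170–202 → 33 bp
  203–211 → 9 bp
Sorted largest to smallest: 64, 37, 33, 31, 30, 9, 7 bp.

64, 37, 33, 31, 30, 9, 7 bp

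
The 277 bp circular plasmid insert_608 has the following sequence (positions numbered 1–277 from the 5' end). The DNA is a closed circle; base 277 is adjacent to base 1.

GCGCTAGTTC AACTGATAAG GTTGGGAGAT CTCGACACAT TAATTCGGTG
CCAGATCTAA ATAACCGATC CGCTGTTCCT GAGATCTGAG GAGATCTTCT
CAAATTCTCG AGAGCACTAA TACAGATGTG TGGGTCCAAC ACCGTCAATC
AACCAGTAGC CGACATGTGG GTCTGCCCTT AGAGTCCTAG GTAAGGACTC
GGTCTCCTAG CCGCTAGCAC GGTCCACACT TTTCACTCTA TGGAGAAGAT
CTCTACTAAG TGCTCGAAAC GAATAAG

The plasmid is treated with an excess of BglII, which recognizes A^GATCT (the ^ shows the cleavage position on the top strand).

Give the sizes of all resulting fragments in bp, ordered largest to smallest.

155, 57, 29, 26, 10 bp

BglII sites (AGATCT) start at positions 27, 53, 82, 92, 247.
BglII cuts after the first base of each site, so after positions 27, 53, 82, 92, 247.
Circular molecule, 5 cuts → 5 fragments:
  28–53 → 26 bp
  54–82 → 29 bp
  83–92 → 10 bp
  93–247 → 155 bp
  248–277 then 1–27 → 30 + 27 = 57 bp
Sorted largest to smallest: 155, 57, 29, 26, 10 bp.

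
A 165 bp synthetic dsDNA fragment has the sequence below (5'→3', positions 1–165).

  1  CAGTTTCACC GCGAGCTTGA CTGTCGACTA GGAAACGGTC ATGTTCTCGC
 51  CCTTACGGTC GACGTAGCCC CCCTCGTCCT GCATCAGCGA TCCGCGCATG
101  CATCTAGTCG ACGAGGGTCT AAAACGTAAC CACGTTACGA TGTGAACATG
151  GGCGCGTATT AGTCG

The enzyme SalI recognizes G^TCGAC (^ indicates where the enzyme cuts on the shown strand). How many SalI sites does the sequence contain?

3

GTCGAC occurs starting at positions 23, 58, 107.
SalI cuts at 3 sites.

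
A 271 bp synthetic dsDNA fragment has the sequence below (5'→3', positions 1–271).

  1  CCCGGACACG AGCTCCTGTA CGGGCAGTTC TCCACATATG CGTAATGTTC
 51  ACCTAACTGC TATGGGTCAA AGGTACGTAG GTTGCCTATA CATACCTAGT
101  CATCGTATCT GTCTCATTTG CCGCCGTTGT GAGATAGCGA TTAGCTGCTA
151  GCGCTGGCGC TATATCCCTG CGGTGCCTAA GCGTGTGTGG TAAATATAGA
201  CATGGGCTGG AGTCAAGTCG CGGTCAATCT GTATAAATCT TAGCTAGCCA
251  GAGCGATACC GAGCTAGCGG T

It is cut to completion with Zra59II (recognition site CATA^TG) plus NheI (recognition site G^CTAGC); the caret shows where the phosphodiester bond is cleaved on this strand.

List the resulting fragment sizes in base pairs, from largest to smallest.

109, 96, 38, 20, 8 bp

The Zra59II site (CATATG) starts at position 35.
Zra59II cuts after base 4 of each site, so after position 38.
NheI sites (GCTAGC) start at positions 147, 243, 263.
NheI cuts after the first base of each site, so after positions 147, 243, 263.
Combined cut positions: 38, 147, 243, 263.
Linear molecule, 4 cuts → 5 fragments:
  1–38 → 38 bp
  39–147 → 109 bp
  148–243 → 96 bp
  244–263 → 20 bp
  264–271 → 8 bp
Sorted largest to smallest: 109, 96, 38, 20, 8 bp.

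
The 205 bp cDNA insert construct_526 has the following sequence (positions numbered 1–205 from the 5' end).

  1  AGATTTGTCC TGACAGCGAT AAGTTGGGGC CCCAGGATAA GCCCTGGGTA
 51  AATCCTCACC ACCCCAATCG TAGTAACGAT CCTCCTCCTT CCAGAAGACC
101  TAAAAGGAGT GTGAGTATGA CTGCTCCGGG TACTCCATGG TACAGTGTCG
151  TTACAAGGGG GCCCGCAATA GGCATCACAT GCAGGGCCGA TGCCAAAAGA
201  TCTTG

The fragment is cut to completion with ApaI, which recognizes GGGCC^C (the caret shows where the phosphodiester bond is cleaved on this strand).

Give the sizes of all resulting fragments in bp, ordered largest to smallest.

ApaI sites (GGGCCC) start at positions 27, 159.
ApaI cuts after base 5 of each site (before the last base), so after positions 31, 163.
Linear molecule, 2 cuts → 3 fragments:
  1–31 → 31 bp
  32–163 → 132 bp
  164–205 → 42 bp
Sorted largest to smallest: 132, 42, 31 bp.

132, 42, 31 bp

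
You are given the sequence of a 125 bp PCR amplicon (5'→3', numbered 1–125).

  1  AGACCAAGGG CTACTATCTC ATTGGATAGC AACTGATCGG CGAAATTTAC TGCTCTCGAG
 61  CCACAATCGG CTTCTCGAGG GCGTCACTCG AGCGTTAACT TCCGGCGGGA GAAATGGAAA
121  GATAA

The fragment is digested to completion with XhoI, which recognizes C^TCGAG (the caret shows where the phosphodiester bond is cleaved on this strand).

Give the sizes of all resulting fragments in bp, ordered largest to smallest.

55, 38, 19, 13 bp

XhoI sites (CTCGAG) start at positions 55, 74, 87.
XhoI cuts after the first base of each site, so after positions 55, 74, 87.
Linear molecule, 3 cuts → 4 fragments:
  1–55 → 55 bp
  56–74 → 19 bp
  75–87 → 13 bp
  88–125 → 38 bp
Sorted largest to smallest: 55, 38, 19, 13 bp.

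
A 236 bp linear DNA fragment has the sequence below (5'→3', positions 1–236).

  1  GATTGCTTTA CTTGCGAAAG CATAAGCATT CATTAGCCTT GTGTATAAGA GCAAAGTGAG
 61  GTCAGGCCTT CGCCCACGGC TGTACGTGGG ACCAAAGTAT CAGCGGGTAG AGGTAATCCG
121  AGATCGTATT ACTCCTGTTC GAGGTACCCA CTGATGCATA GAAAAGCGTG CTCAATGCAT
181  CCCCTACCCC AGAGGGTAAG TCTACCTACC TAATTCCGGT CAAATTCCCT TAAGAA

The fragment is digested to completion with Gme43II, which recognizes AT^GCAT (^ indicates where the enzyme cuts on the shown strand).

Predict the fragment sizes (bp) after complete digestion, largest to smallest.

Gme43II sites (ATGCAT) start at positions 154, 175.
Gme43II cuts after base 2 of each site, so after positions 155, 176.
Linear molecule, 2 cuts → 3 fragments:
  1–155 → 155 bp
  156–176 → 21 bp
  177–236 → 60 bp
Sorted largest to smallest: 155, 60, 21 bp.

155, 60, 21 bp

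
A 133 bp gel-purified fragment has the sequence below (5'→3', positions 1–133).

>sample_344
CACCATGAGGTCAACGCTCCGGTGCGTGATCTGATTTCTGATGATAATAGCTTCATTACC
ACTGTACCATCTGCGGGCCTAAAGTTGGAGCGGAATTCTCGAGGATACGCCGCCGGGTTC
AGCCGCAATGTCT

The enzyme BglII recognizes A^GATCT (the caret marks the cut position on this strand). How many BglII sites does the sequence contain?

0

No occurrence of AGATCT is present in the sequence.
BglII does not cut: 0 sites.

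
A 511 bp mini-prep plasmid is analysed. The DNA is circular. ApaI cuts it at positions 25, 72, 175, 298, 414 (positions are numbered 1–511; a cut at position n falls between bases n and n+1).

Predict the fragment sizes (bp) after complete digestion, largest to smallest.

123, 122, 116, 103, 47 bp

Circular molecule, 5 cuts → 5 fragments:
  72 − 25 = 47 bp
  175 − 72 = 103 bp
  298 − 175 = 123 bp
  414 − 298 = 116 bp
  wrap: 511 − 414 + 25 = 122 bp
Sorted largest to smallest: 123, 122, 116, 103, 47 bp.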